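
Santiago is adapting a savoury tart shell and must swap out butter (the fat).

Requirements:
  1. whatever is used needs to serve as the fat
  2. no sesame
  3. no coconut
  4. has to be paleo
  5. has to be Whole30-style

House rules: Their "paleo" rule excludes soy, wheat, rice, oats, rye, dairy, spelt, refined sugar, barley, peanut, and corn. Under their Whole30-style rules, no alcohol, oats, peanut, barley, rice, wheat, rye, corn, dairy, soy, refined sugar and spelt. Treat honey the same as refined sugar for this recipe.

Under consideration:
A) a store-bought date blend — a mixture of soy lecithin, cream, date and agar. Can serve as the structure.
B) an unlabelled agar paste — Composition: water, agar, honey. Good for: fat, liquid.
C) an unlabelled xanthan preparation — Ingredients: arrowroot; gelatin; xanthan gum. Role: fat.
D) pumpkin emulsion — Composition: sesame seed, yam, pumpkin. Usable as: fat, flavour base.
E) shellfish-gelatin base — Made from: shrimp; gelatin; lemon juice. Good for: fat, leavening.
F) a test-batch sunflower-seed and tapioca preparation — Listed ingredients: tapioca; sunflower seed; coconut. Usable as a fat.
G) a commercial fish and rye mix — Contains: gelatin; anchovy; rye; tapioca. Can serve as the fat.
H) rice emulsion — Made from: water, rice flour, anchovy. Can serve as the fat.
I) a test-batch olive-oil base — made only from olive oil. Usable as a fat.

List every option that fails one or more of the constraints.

A: not usable as a fat; has cream, so not paleo (and 1 more) — reject
B: has honey, so not paleo; has honey, so not Whole30-style — reject
C: works as a fat, no coconut, paleo — valid
D: has sesame seed, so not sesame-free — reject
E: only gelatin, shrimp, and lemon juice; none excluded — keep
F: has coconut, so not coconut-free — no
G: has rye, so not paleo; has rye, so not Whole30-style — reject
H: has rice flour, so not paleo; has rice flour, so not Whole30-style — out
I: only olive oil; none excluded — OK

A, B, D, F, G, H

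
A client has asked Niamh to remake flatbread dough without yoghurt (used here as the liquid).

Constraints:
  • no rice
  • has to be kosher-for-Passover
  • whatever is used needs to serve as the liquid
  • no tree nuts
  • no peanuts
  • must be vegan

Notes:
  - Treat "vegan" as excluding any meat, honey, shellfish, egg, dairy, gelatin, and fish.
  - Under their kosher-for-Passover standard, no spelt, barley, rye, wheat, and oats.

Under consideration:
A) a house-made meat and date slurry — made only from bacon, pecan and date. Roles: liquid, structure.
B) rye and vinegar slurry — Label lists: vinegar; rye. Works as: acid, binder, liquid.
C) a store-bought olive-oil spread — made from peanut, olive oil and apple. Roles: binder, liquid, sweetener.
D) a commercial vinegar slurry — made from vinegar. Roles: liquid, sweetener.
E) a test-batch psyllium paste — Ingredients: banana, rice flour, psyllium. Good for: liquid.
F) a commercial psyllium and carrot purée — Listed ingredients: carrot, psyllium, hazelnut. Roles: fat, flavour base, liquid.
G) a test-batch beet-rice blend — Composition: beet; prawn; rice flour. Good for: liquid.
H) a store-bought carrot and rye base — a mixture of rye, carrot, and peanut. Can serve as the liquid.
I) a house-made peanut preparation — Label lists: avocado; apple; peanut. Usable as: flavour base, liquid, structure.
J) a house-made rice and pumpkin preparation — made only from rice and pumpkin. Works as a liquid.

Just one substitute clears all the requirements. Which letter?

A: has bacon, so not vegan; has pecan, so not tree-nut-free — out
B: has rye, so not kosher-for-Passover — reject
C: has peanut, so not peanut-free — no
D: kosher-for-Passover, no peanut — valid
E: has rice flour, so not rice-free — no
F: has hazelnut, so not tree-nut-free — out
G: has prawn, so not vegan; has rice flour, so not rice-free — out
H: has rye, so not kosher-for-Passover; has peanut, so not peanut-free — no
I: has peanut, so not peanut-free — out
J: has rice, so not rice-free — reject

D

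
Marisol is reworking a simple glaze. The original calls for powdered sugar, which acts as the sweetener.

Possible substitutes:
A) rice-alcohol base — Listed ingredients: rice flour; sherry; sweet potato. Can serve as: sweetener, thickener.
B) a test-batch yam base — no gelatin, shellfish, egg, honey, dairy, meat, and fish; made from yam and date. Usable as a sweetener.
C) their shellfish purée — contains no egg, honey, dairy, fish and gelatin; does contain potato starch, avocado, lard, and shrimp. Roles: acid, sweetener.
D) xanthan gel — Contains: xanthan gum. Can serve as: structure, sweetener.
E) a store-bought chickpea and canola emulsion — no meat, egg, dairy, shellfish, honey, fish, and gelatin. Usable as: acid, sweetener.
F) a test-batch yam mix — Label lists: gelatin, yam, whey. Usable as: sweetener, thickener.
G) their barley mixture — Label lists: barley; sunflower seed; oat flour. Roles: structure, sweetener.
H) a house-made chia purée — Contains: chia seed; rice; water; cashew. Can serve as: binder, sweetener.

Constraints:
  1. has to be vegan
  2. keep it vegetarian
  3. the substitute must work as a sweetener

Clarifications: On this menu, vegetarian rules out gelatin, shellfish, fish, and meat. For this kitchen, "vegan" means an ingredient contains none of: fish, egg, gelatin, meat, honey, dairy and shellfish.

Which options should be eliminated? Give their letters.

C, F

A: works as a sweetener, vegetarian, vegan — OK
B: nothing on the exclusion list — keep
C: has lard, so not vegetarian; has lard, so not vegan — out
D: all constraints satisfied — valid
E: works as a sweetener, vegan, vegetarian — valid
F: has gelatin, so not vegetarian; has whey, so not vegan — no
G: only barley, oat flour, and sunflower seed; none excluded — OK
H: rice and cashew etc. — none of it excluded — OK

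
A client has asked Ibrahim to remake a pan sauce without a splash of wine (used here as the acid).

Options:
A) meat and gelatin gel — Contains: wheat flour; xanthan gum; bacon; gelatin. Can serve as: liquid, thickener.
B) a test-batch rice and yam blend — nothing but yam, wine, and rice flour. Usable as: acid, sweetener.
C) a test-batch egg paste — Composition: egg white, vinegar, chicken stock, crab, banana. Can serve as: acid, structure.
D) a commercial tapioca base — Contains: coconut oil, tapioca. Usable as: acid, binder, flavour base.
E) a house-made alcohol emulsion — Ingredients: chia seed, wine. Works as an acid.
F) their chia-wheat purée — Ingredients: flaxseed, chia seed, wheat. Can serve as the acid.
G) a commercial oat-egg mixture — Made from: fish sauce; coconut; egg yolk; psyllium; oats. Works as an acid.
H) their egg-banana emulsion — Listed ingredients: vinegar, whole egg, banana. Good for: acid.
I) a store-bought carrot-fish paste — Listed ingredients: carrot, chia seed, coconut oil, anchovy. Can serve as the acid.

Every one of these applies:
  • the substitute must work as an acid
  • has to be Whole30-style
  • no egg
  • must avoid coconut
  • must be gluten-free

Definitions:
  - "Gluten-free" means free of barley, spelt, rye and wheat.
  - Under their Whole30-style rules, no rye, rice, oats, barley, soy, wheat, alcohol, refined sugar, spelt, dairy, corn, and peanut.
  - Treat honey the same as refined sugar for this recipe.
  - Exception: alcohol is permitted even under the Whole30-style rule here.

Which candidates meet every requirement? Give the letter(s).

E

A: not usable as an acid; has wheat flour, so not gluten-free (and 1 more) — reject
B: has rice flour, so not Whole30-style — reject
C: has egg white, so not egg-free — reject
D: has coconut oil, so not coconut-free — no
E: alcohol is permitted under the Whole30-style carve-out; nothing else excluded — valid
F: has wheat, so not gluten-free; has wheat, so not Whole30-style — no
G: has oats, so not Whole30-style; has egg yolk, so not egg-free (and 1 more) — reject
H: has whole egg, so not egg-free — reject
I: has coconut oil, so not coconut-free — no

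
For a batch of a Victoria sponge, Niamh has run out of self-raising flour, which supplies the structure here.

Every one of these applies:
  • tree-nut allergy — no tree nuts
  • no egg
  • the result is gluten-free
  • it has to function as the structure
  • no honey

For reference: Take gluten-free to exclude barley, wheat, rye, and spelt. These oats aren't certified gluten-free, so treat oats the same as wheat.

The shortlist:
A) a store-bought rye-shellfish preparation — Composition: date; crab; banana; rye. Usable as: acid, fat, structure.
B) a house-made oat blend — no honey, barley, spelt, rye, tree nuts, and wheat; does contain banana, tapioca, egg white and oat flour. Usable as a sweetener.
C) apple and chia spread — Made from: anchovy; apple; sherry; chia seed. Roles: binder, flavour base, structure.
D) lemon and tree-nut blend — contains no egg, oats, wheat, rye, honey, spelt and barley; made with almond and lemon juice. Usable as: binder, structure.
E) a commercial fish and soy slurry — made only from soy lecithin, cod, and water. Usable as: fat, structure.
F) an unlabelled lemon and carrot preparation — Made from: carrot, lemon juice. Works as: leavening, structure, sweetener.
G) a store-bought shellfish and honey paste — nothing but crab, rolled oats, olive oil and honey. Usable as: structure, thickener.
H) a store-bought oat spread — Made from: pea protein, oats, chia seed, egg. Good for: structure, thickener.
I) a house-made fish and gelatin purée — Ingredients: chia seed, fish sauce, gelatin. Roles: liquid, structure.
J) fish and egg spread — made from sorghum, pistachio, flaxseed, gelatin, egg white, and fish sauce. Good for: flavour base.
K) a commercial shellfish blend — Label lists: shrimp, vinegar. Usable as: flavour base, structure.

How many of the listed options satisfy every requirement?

A: has rye, so not gluten-free — out
B: not usable as a structure; has oat flour, so not gluten-free (and 1 more) — out
C: works as a structure, gluten-free, no egg — valid
D: has almond, so not tree-nut-free — out
E: works as a structure, no tree nuts, no honey — OK
F: no honey, no tree nuts — valid
G: has rolled oats, so not gluten-free; has honey, so not honey-free — no
H: has oats, so not gluten-free; has egg, so not egg-free — reject
I: works as a structure, gluten-free, no honey — keep
J: not usable as a structure; has egg white, so not egg-free (and 1 more) — reject
K: only shrimp and vinegar; none excluded — valid

5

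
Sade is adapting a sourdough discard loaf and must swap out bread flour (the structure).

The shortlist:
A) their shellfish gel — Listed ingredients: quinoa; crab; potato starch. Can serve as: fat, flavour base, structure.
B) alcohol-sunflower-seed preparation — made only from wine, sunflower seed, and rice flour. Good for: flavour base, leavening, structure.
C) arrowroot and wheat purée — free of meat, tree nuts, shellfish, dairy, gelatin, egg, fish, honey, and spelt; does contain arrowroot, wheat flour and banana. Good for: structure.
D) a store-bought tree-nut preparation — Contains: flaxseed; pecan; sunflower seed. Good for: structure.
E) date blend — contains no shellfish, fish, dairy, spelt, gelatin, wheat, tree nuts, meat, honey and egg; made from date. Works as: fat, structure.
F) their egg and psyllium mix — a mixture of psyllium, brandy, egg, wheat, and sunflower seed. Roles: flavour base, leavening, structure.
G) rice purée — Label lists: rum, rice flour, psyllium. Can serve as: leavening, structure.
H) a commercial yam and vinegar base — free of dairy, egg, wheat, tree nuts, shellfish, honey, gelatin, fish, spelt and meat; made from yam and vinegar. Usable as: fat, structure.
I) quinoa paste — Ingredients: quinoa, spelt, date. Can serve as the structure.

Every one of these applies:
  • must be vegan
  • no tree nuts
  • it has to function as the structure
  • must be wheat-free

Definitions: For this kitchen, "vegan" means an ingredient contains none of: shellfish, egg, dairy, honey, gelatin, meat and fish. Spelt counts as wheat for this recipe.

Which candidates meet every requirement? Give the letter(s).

B, E, G, H

A: has crab, so not vegan — reject
B: works as a structure, no tree nuts, wheat-free — keep
C: has wheat flour, so not wheat-free — no
D: has pecan, so not tree-nut-free — out
E: works as a structure, no tree nuts, vegan — OK
F: has egg, so not vegan; has wheat, so not wheat-free — reject
G: all constraints satisfied — keep
H: vegan, no tree nuts — valid
I: has spelt, so not wheat-free — reject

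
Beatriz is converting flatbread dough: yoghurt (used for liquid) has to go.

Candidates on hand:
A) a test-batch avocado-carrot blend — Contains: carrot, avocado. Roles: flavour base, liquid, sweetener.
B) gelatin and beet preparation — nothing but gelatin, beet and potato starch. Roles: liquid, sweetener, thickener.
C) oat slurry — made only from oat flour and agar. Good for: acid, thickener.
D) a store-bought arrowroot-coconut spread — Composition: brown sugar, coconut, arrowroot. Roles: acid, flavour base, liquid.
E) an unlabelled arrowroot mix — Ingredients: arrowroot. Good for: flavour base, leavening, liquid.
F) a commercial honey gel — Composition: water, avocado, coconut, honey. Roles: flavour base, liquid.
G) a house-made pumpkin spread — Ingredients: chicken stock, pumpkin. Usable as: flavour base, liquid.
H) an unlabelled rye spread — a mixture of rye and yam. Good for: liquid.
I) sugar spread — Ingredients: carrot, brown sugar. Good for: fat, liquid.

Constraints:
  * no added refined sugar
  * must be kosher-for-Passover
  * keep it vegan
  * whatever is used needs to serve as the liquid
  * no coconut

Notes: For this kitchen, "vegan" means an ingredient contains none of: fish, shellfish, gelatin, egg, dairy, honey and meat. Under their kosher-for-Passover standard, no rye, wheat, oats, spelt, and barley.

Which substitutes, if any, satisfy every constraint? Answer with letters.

A: every rule checks out — keep
B: has gelatin, so not vegan — out
C: not usable as a liquid; has oat flour, so not kosher-for-Passover — reject
D: has brown sugar, so not no-added-sugar; has coconut, so not coconut-free — reject
E: every rule checks out — OK
F: has honey, so not vegan; has coconut, so not coconut-free — out
G: has chicken stock, so not vegan — reject
H: has rye, so not kosher-for-Passover — reject
I: has brown sugar, so not no-added-sugar — reject

A, E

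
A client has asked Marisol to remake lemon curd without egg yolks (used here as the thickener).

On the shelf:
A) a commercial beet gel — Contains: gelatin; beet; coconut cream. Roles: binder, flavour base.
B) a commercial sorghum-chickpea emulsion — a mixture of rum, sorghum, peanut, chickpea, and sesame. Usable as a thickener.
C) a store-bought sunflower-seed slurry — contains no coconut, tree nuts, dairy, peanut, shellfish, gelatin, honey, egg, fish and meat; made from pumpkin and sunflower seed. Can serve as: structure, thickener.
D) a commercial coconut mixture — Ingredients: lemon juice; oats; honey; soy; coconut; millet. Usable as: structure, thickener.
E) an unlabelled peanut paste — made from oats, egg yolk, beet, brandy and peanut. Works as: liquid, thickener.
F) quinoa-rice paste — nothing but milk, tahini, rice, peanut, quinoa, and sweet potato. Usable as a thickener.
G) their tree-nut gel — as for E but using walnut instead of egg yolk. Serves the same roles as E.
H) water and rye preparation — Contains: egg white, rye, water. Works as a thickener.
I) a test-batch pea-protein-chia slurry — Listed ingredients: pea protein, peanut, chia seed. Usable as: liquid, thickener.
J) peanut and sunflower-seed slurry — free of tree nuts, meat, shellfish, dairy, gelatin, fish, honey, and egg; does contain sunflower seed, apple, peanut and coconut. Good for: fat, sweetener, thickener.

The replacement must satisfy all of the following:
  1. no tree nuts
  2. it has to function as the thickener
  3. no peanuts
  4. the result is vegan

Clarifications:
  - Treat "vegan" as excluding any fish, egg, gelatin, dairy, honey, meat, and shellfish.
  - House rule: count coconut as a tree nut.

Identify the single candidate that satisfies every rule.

C

A: not usable as a thickener; has gelatin, so not vegan (and 1 more) — no
B: has peanut, so not peanut-free — no
C: tree-nut-free, vegan — keep
D: has honey, so not vegan; has coconut, so not tree-nut-free — out
E: has egg yolk, so not vegan; has peanut, so not peanut-free — out
F: has milk, so not vegan; has peanut, so not peanut-free — out
G: has peanut, so not peanut-free; has walnut, so not tree-nut-free — out
H: has egg white, so not vegan — reject
I: has peanut, so not peanut-free — no
J: has peanut, so not peanut-free; has coconut, so not tree-nut-free — no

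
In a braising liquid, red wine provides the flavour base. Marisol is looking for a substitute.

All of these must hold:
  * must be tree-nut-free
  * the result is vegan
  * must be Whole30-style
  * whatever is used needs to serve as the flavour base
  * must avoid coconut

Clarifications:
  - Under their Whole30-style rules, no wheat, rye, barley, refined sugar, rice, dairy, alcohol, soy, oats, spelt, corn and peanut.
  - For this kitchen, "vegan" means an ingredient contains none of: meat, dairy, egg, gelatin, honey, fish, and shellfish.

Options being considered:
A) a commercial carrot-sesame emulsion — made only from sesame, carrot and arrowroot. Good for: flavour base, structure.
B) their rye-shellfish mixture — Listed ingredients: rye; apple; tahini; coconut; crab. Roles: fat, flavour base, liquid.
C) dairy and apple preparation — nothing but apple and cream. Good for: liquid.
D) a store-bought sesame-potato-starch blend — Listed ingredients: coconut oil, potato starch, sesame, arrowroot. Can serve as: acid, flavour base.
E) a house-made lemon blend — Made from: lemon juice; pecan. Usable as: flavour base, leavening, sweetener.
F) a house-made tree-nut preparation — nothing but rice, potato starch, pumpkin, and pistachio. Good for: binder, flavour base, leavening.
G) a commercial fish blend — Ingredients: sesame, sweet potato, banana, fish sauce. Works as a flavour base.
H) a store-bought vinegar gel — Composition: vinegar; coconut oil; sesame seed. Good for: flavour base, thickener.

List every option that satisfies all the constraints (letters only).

A: every rule checks out — valid
B: has rye, so not Whole30-style; has crab, so not vegan (and 1 more) — out
C: not usable as a flavour base; has cream, so not Whole30-style (and 1 more) — no
D: has coconut oil, so not coconut-free — out
E: has pecan, so not tree-nut-free — reject
F: has rice, so not Whole30-style; has pistachio, so not tree-nut-free — reject
G: has fish sauce, so not vegan — reject
H: has coconut oil, so not coconut-free — no

A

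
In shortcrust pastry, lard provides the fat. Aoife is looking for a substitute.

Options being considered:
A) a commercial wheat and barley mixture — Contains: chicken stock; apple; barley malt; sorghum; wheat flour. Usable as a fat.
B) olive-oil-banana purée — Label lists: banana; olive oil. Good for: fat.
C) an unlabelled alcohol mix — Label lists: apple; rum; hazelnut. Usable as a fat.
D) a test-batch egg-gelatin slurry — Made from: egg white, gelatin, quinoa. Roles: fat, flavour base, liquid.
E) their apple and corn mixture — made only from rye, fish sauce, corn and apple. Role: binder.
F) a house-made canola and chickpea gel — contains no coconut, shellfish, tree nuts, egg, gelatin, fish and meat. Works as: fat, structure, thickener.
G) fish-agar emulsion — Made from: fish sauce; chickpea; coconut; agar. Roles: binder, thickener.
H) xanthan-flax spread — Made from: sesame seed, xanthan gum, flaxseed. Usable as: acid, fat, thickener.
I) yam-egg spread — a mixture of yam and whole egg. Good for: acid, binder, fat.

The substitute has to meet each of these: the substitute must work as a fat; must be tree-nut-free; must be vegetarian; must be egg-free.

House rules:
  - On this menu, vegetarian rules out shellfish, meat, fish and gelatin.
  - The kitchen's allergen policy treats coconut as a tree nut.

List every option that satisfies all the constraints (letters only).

A: has chicken stock, so not vegetarian — out
B: only olive oil and banana; none excluded — keep
C: has hazelnut, so not tree-nut-free — no
D: has gelatin, so not vegetarian; has egg white, so not egg-free — out
E: not usable as a fat; has fish sauce, so not vegetarian — reject
F: nothing on the exclusion list — valid
G: not usable as a fat; has fish sauce, so not vegetarian (and 1 more) — reject
H: only sesame seed, flaxseed and xanthan gum; none excluded — OK
I: has whole egg, so not egg-free — no

B, F, H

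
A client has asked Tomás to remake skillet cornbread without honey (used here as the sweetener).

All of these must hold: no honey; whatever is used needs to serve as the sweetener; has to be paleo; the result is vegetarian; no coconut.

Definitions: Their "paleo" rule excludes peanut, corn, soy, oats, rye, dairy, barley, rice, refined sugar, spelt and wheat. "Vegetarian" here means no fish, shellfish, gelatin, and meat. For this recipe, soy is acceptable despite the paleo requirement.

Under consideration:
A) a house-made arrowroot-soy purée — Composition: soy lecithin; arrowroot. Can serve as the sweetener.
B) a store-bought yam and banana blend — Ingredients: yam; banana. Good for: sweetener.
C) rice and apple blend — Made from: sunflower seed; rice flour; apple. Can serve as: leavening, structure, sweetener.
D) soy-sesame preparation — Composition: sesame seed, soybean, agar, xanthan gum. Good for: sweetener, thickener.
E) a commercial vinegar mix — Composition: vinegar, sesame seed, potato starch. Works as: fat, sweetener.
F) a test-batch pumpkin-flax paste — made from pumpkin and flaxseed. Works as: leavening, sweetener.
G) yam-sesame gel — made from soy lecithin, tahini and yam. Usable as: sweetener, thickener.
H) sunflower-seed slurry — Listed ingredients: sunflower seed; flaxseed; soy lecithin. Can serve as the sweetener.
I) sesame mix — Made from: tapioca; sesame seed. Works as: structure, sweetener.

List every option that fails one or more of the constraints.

A: soy is permitted under the paleo carve-out; nothing else excluded — valid
B: works as a sweetener, no coconut, paleo — OK
C: has rice flour, so not paleo — reject
D: soy is permitted under the paleo carve-out; nothing else excluded — keep
E: no coconut, vegetarian — keep
F: nothing on the exclusion list — OK
G: soy is permitted under the paleo carve-out; nothing else excluded — OK
H: soy is permitted under the paleo carve-out; nothing else excluded — keep
I: only sesame seed and tapioca; none excluded — valid

C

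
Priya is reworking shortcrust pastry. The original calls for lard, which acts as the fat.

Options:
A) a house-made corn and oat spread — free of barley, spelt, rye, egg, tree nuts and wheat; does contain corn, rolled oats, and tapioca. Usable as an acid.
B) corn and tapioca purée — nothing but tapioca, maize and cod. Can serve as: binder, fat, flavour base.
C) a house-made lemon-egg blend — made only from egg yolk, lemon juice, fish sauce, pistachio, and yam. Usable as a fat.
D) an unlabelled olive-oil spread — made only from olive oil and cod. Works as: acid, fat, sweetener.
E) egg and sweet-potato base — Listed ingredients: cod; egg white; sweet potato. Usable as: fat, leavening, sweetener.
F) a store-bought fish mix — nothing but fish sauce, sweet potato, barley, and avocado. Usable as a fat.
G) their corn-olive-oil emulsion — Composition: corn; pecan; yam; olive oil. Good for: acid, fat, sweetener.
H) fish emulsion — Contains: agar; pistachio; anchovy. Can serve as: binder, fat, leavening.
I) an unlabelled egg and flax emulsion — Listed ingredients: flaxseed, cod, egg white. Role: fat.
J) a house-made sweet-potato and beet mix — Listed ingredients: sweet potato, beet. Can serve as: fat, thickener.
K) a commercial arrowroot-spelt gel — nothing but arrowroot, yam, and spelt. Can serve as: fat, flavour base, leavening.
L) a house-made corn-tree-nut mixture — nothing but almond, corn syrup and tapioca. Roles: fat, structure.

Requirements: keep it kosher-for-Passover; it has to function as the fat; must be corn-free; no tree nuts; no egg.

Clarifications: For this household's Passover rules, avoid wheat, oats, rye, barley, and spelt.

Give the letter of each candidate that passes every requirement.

A: not usable as a fat; has rolled oats, so not kosher-for-Passover (and 1 more) — reject
B: has maize, so not corn-free — reject
C: has pistachio, so not tree-nut-free; has egg yolk, so not egg-free — no
D: nothing on the exclusion list — valid
E: has egg white, so not egg-free — no
F: has barley, so not kosher-for-Passover — out
G: has corn, so not corn-free; has pecan, so not tree-nut-free — out
H: has pistachio, so not tree-nut-free — reject
I: has egg white, so not egg-free — reject
J: only sweet potato and beet; none excluded — keep
K: has spelt, so not kosher-for-Passover — no
L: has corn syrup, so not corn-free; has almond, so not tree-nut-free — no

D, J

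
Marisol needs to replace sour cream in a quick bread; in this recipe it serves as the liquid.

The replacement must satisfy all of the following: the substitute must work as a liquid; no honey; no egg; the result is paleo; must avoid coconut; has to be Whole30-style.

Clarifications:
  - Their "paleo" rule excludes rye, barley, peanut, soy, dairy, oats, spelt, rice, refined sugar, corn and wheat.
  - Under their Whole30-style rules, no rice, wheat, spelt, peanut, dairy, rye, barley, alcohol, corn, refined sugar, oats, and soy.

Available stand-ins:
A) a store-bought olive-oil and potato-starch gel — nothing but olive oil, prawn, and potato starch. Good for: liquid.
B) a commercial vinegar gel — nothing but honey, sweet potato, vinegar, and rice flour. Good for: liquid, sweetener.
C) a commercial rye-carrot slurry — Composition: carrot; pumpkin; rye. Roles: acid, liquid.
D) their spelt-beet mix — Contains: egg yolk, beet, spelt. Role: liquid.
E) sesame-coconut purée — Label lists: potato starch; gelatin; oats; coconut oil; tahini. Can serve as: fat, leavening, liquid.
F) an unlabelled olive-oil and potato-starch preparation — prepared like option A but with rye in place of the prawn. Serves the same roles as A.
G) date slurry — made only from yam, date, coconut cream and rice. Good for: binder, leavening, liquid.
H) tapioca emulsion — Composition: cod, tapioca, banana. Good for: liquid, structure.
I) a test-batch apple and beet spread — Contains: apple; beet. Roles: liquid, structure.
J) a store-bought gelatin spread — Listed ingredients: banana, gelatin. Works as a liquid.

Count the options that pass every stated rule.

4

A: works as a liquid, no honey, paleo — keep
B: has rice flour, so not paleo; has rice flour, so not Whole30-style (and 1 more) — reject
C: has rye, so not paleo; has rye, so not Whole30-style — no
D: has spelt, so not paleo; has spelt, so not Whole30-style (and 1 more) — out
E: has oats, so not paleo; has oats, so not Whole30-style (and 1 more) — out
F: has rye, so not paleo; has rye, so not Whole30-style — reject
G: has rice, so not paleo; has rice, so not Whole30-style (and 1 more) — out
H: only cod, banana and tapioca; none excluded — keep
I: only apple and beet; none excluded — OK
J: paleo, no coconut — keep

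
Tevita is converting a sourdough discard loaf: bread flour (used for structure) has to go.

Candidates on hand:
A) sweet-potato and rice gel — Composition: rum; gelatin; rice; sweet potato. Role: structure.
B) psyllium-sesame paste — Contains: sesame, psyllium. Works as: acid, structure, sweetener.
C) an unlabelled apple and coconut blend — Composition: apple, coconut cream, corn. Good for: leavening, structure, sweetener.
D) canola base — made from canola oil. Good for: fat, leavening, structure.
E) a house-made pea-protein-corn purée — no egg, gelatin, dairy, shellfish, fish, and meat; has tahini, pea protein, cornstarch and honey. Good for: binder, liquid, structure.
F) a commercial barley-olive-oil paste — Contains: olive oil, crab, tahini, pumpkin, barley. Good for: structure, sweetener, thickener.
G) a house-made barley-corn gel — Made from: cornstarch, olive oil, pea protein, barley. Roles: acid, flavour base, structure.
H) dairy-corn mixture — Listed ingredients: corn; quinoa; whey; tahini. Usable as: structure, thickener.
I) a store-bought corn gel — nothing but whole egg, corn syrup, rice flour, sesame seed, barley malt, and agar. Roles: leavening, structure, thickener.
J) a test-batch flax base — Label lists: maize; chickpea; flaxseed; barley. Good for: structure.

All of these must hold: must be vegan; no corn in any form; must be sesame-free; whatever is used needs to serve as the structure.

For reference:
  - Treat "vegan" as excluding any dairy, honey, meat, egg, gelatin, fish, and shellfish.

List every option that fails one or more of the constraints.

A, B, C, E, F, G, H, I, J

A: has gelatin, so not vegan — out
B: has sesame, so not sesame-free — reject
C: has corn, so not corn-free — reject
D: every rule checks out — keep
E: has honey, so not vegan; has tahini, so not sesame-free (and 1 more) — reject
F: has crab, so not vegan; has tahini, so not sesame-free — out
G: has cornstarch, so not corn-free — reject
H: has whey, so not vegan; has tahini, so not sesame-free (and 1 more) — no
I: has whole egg, so not vegan; has sesame seed, so not sesame-free (and 1 more) — out
J: has maize, so not corn-free — out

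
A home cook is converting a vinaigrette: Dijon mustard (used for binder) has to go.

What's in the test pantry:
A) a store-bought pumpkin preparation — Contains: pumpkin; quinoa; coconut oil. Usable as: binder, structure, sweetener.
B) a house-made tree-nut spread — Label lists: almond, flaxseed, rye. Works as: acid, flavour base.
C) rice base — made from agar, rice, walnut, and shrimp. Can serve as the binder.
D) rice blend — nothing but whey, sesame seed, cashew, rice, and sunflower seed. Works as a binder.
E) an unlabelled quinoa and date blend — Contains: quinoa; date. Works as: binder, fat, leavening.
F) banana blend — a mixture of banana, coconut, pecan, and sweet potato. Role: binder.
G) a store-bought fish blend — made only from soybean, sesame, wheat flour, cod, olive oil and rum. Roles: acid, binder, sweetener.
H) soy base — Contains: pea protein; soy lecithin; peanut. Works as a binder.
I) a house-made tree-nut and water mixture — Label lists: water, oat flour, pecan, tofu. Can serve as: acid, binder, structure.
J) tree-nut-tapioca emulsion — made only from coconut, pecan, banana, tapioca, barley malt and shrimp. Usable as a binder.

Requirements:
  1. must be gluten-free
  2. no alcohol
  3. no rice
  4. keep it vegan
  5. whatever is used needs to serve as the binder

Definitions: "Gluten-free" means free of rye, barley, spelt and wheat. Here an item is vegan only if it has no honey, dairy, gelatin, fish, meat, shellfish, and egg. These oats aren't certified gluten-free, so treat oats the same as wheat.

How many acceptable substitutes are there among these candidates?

4

A: all constraints satisfied — valid
B: not usable as a binder; has rye, so not gluten-free — reject
C: has shrimp, so not vegan; has rice, so not rice-free — out
D: has whey, so not vegan; has rice, so not rice-free — no
E: nothing on the exclusion list — OK
F: works as a binder, vegan, no rice — valid
G: has wheat flour, so not gluten-free; has cod, so not vegan (and 1 more) — no
H: all constraints satisfied — OK
I: has oat flour, so not gluten-free — out
J: has barley malt, so not gluten-free; has shrimp, so not vegan — reject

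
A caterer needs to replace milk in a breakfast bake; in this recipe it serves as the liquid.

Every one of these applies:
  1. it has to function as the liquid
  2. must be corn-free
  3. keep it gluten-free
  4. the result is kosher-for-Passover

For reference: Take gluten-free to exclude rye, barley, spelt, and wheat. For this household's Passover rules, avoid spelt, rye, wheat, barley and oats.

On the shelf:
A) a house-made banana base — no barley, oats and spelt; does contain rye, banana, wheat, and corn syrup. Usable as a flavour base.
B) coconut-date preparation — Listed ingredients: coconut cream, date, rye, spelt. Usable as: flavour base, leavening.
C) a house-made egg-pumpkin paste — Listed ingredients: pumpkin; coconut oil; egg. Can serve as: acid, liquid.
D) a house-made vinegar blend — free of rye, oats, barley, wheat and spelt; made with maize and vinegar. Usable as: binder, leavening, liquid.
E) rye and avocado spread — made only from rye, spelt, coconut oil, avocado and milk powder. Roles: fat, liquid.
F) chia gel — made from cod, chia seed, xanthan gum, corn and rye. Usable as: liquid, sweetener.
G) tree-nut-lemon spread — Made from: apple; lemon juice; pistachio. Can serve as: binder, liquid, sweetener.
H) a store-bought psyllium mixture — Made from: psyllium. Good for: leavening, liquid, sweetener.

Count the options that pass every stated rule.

3

A: not usable as a liquid; has rye, so not gluten-free (and 2 more) — reject
B: not usable as a liquid; has rye, so not gluten-free (and 1 more) — out
C: works as a liquid, no corn, kosher-for-Passover — OK
D: has maize, so not corn-free — out
E: has rye, so not gluten-free; has rye, so not kosher-for-Passover — reject
F: has rye, so not gluten-free; has rye, so not kosher-for-Passover (and 1 more) — reject
G: works as a liquid, kosher-for-Passover, no corn — valid
H: only psyllium; none excluded — OK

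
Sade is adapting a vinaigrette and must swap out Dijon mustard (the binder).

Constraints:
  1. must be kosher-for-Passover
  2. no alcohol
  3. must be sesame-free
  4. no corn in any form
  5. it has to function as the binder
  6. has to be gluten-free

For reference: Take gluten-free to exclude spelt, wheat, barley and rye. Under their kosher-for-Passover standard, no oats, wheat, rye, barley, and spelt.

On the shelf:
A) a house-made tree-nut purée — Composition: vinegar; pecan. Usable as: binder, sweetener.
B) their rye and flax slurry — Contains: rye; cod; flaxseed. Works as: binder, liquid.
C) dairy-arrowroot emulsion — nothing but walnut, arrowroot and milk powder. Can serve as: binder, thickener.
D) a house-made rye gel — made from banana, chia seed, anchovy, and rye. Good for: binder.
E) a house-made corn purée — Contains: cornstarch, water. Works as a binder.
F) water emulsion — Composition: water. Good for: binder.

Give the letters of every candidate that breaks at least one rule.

B, D, E

A: only pecan and vinegar; none excluded — valid
B: has rye, so not gluten-free; has rye, so not kosher-for-Passover — out
C: gluten-free, no corn — OK
D: has rye, so not gluten-free; has rye, so not kosher-for-Passover — no
E: has cornstarch, so not corn-free — reject
F: all constraints satisfied — OK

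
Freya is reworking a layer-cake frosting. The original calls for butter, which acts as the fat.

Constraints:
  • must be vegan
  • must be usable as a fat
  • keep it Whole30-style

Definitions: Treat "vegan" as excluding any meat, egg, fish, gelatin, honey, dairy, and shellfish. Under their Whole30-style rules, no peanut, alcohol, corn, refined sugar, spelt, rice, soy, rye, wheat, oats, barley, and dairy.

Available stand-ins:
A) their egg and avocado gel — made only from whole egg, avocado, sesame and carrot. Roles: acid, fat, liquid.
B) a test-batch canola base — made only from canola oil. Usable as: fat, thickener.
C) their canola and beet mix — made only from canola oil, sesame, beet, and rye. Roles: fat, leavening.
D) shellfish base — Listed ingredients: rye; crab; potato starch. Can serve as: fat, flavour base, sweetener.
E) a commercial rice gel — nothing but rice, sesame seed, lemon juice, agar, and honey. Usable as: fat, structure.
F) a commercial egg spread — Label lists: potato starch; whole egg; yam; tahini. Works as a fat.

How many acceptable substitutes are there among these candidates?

1

A: has whole egg, so not vegan — out
B: works as a fat, Whole30-style, vegan — valid
C: has rye, so not Whole30-style — reject
D: has crab, so not vegan; has rye, so not Whole30-style — out
E: has honey, so not vegan; has rice, so not Whole30-style — reject
F: has whole egg, so not vegan — out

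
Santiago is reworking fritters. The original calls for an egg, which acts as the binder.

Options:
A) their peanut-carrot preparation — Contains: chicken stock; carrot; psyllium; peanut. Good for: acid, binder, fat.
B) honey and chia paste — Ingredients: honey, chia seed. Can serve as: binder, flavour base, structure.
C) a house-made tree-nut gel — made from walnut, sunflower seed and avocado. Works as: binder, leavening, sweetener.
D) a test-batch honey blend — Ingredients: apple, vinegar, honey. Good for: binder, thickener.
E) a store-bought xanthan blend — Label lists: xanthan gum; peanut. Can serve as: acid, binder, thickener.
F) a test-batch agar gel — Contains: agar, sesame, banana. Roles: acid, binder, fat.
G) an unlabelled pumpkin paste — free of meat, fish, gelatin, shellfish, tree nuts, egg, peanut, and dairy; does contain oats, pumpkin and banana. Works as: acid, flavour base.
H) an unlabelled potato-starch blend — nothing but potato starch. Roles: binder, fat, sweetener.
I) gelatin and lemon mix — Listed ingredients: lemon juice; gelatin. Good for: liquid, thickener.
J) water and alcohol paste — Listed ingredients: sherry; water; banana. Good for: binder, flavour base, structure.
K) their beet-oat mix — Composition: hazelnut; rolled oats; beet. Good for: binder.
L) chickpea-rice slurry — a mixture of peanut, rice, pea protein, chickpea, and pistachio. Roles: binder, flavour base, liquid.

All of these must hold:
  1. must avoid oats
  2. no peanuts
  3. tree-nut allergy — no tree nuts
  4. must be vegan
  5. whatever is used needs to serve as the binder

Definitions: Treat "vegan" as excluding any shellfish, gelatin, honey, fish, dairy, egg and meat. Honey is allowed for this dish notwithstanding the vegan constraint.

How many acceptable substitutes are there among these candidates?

5

A: has chicken stock, so not vegan; has peanut, so not peanut-free — no
B: honey is permitted under the vegan carve-out; nothing else excluded — OK
C: has walnut, so not tree-nut-free — no
D: honey is permitted under the vegan carve-out; nothing else excluded — valid
E: has peanut, so not peanut-free — reject
F: all constraints satisfied — valid
G: not usable as a binder; has oats, so not oat-free — out
H: only potato starch; none excluded — keep
I: not usable as a binder; has gelatin, so not vegan — no
J: all constraints satisfied — valid
K: has hazelnut, so not tree-nut-free; has rolled oats, so not oat-free — reject
L: has pistachio, so not tree-nut-free; has peanut, so not peanut-free — out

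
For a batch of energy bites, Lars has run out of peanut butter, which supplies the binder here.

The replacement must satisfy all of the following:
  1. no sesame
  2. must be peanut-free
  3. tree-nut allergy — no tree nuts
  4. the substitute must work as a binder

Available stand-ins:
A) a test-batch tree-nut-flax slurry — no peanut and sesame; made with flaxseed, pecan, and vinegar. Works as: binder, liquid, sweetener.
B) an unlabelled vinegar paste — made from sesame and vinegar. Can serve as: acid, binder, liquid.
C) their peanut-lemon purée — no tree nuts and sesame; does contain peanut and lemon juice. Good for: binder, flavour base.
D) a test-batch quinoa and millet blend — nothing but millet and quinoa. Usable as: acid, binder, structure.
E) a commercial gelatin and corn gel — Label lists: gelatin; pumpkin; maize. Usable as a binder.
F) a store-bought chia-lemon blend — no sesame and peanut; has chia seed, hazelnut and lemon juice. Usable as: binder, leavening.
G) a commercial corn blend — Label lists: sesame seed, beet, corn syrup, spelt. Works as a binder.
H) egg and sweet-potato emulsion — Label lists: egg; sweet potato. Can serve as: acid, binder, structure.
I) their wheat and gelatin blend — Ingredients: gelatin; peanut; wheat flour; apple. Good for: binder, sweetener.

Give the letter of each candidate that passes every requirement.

D, E, H

A: has pecan, so not tree-nut-free — out
B: has sesame, so not sesame-free — out
C: has peanut, so not peanut-free — out
D: only quinoa and millet; none excluded — keep
E: all constraints satisfied — OK
F: has hazelnut, so not tree-nut-free — out
G: has sesame seed, so not sesame-free — no
H: all constraints satisfied — OK
I: has peanut, so not peanut-free — no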